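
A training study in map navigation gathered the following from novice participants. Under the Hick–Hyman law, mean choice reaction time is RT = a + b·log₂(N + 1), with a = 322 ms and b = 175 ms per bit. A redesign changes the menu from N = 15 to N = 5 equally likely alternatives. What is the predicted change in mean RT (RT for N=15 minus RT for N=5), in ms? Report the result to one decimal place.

247.6

RT(15) = 322 + 175·log₂(16) = 322 + 175·4.0000 = 1022.0000 ms.
RT(5) = 322 + 175·log₂(6) = 322 + 175·2.5850 = 774.3750 ms.
Difference = 1022.0000 − 774.3750 = 247.6250 ≈ 247.6 ms.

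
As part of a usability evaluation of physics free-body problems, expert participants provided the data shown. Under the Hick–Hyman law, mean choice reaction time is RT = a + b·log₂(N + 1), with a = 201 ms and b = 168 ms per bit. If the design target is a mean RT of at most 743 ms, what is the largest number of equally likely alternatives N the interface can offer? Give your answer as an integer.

Set 201 + 168·log₂(N + 1) ≤ 743.
log₂(N + 1) ≤ (743 − 201) / 168 = 3.2262.
N + 1 ≤ 2^3.2262 = 9.3580.
N ≤ 8.3580, so the largest integer N is 8.

8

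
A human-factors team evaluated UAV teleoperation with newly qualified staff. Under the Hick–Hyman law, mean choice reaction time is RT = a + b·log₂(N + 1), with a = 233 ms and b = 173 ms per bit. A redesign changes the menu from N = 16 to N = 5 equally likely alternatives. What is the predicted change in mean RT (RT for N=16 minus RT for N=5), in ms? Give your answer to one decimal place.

259.9

RT(16) = 233 + 173·log₂(17) = 233 + 173·4.0875 = 940.1375 ms.
RT(5) = 233 + 173·log₂(6) = 233 + 173·2.5850 = 680.2050 ms.
Difference = 940.1375 − 680.2050 = 259.9325 ≈ 259.9 ms.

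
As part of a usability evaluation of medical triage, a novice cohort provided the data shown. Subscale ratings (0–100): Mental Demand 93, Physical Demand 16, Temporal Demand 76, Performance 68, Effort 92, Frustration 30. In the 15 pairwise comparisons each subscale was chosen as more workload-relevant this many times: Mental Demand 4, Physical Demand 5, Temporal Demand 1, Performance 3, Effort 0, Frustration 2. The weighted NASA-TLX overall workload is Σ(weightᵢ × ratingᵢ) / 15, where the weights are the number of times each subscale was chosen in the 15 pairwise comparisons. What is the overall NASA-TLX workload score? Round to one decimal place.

52.8

The tallies are the weights (they sum to 15).
Weighted sum = 4·93 + 5·16 + 1·76 + 3·68 + 0·92 + 2·30
            = 372 + 80 + 76 + 204 + 0 + 60 = 792.
Overall workload = 792 / 15 = 52.8000 ≈ 52.8.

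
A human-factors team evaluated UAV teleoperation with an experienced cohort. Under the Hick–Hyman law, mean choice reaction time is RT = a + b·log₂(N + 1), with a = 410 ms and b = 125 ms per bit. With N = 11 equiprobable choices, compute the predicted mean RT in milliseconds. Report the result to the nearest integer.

858

log₂(11 + 1) = log₂(12) = 3.5850.
RT = 410 + 125 × 3.5850 = 410 + 448.1250 = 858.1250 ms.
≈ 858 ms.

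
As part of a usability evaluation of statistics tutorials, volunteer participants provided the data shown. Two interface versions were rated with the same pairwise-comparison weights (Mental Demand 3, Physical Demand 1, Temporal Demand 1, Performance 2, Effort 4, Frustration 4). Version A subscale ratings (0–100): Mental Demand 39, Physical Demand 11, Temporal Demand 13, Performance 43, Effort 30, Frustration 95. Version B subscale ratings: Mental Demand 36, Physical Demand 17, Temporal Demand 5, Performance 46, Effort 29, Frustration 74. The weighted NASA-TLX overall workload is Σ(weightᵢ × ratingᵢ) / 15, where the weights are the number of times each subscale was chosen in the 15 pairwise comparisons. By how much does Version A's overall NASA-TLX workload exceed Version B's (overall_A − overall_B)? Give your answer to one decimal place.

6.2

Version A weighted sum = 3·39 + 1·11 + 1·13 + 2·43 + 4·30 + 4·95 = 117 + 11 + 13 + 86 + 120 + 380 = 727; overall_A = 727/15 = 48.4667.
Version B weighted sum = 3·36 + 1·17 + 1·5 + 2·46 + 4·29 + 4·74 = 108 + 17 + 5 + 92 + 116 + 296 = 634; overall_B = 634/15 = 42.2667.
Difference = 48.4667 − 42.2667 = 6.2000 ≈ 6.2.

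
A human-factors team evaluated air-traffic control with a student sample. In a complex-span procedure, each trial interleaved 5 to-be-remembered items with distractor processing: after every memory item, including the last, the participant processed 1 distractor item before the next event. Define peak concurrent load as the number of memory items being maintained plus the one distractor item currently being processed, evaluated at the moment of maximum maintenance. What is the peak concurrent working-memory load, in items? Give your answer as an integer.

Maintenance is greatest during the distractor(s) after memory item 5: all 5 memory items are being held.
One distractor item is concurrently being processed.
Peak concurrent load = 5 + 1 = 6 items.

6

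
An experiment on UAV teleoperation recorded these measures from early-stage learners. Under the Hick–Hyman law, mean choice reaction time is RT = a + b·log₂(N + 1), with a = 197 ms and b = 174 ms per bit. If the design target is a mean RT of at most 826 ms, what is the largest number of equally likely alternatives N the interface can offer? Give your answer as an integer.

11

Set 197 + 174·log₂(N + 1) ≤ 826.
log₂(N + 1) ≤ (826 − 197) / 174 = 3.6149.
N + 1 ≤ 2^3.6149 = 12.2516.
N ≤ 11.2516, so the largest integer N is 11.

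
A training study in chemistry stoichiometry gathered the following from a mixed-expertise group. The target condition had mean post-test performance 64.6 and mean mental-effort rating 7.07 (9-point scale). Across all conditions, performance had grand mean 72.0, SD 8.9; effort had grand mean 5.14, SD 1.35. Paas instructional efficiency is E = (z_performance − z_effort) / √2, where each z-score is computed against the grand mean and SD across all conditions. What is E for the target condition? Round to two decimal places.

z_performance = (64.6 − 72.0) / 8.9 = -7.4000 / 8.9 = -0.8315.
z_effort = (7.07 − 5.14) / 1.35 = 1.9300 / 1.35 = 1.4296.
z_P − z_E = -0.8315 − 1.4296 = -2.2611.
E = -2.2611 / √2 = -2.2611 / 1.41421 = -1.5988 ≈ -1.60.

-1.60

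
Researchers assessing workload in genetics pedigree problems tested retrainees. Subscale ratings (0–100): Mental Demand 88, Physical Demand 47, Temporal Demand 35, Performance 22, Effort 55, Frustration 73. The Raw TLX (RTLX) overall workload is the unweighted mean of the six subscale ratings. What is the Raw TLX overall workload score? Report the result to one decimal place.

53.3

Sum of ratings = 88 + 47 + 35 + 22 + 55 + 73 = 320.
RTLX = 320 / 6 = 53.3333 ≈ 53.3.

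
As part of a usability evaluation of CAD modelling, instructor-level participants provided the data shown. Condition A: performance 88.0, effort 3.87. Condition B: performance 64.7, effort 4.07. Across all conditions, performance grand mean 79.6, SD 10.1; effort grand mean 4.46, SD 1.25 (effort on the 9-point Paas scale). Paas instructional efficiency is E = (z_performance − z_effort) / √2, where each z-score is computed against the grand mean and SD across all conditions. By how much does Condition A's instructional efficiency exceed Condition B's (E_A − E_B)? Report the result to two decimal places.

Condition A: z_P = (88.0 − 79.6)/10.1 = 0.8317; z_E = (3.87 − 4.46)/1.25 = -0.4720; E_A = (0.8317 − (-0.4720))/√2 = 0.9219.
Condition B: z_P = (64.7 − 79.6)/10.1 = -1.4752; z_E = (4.07 − 4.46)/1.25 = -0.3120; E_B = (-1.4752 − (-0.3120))/√2 = -0.8225.
E_A − E_B = 0.9219 − (-0.8225) = 1.7444 ≈ 1.74.

1.74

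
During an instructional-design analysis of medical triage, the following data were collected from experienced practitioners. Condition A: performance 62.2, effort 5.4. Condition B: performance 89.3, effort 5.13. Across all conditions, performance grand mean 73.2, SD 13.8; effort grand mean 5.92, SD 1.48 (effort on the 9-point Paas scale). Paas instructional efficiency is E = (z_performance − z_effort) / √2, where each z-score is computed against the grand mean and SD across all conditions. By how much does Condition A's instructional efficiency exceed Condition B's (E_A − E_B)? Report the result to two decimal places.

-1.52

Condition A: z_P = (62.2 − 73.2)/13.8 = -0.7971; z_E = (5.4 − 5.92)/1.48 = -0.3514; E_A = (-0.7971 − (-0.3514))/√2 = -0.3152.
Condition B: z_P = (89.3 − 73.2)/13.8 = 1.1667; z_E = (5.13 − 5.92)/1.48 = -0.5338; E_B = (1.1667 − (-0.5338))/√2 = 1.2024.
E_A − E_B = -0.3152 − 1.2024 = -1.5176 ≈ -1.52.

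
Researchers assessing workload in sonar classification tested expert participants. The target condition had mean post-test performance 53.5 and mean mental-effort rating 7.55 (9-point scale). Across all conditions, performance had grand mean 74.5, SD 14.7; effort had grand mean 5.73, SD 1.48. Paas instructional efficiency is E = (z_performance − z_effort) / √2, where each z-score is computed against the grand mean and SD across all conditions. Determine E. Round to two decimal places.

-1.88

z_performance = (53.5 − 74.5) / 14.7 = -21.0000 / 14.7 = -1.4286.
z_effort = (7.55 − 5.73) / 1.48 = 1.8200 / 1.48 = 1.2297.
z_P − z_E = -1.4286 − 1.2297 = -2.6583.
E = -2.6583 / √2 = -2.6583 / 1.41421 = -1.8797 ≈ -1.88.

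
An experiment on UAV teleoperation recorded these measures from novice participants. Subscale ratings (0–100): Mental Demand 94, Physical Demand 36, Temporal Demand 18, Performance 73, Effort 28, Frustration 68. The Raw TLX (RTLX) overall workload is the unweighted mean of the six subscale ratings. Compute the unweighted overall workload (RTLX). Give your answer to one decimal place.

Sum of ratings = 94 + 36 + 18 + 73 + 28 + 68 = 317.
RTLX = 317 / 6 = 52.8333 ≈ 52.8.

52.8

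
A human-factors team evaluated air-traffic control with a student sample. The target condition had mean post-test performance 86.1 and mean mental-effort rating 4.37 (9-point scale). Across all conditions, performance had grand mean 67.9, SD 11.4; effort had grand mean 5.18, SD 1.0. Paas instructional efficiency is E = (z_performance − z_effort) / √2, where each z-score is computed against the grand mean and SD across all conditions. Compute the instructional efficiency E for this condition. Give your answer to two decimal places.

z_performance = (86.1 − 67.9) / 11.4 = 18.2000 / 11.4 = 1.5965.
z_effort = (4.37 − 5.18) / 1.0 = -0.8100 / 1.0 = -0.8100.
z_P − z_E = 1.5965 − (-0.8100) = 2.4065.
E = 2.4065 / √2 = 2.4065 / 1.41421 = 1.7017 ≈ 1.70.

1.70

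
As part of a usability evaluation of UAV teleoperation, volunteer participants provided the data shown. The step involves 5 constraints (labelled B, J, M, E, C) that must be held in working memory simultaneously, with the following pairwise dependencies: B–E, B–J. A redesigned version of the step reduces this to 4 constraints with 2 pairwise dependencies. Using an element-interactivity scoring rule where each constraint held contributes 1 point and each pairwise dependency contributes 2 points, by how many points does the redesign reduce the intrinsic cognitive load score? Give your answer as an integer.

1

Original: 5 × 1 + 2 × 2 = 5 + 4 = 9.
Redesigned: 4 × 1 + 2 × 2 = 4 + 4 = 8.
Reduction = 9 − 8 = 1.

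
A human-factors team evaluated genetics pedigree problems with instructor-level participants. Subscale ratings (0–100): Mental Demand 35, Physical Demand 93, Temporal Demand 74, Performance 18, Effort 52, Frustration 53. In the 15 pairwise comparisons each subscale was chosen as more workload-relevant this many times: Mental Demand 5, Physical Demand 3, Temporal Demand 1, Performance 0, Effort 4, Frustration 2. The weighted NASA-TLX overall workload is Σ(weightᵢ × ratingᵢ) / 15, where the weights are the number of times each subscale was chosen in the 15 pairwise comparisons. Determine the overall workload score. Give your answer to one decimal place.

56.1

The tallies are the weights (they sum to 15).
Weighted sum = 5·35 + 3·93 + 1·74 + 0·18 + 4·52 + 2·53
            = 175 + 279 + 74 + 0 + 208 + 106 = 842.
Overall workload = 842 / 15 = 56.1333 ≈ 56.1.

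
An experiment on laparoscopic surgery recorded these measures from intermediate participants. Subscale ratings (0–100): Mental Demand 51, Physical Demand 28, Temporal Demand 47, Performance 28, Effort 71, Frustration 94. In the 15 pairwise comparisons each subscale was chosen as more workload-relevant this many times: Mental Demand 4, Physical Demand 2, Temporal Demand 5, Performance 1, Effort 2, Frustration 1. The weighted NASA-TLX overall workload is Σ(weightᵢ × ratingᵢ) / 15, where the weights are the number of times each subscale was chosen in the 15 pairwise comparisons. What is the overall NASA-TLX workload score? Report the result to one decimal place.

50.6

The tallies are the weights (they sum to 15).
Weighted sum = 4·51 + 2·28 + 5·47 + 1·28 + 2·71 + 1·94
            = 204 + 56 + 235 + 28 + 142 + 94 = 759.
Overall workload = 759 / 15 = 50.6000 ≈ 50.6.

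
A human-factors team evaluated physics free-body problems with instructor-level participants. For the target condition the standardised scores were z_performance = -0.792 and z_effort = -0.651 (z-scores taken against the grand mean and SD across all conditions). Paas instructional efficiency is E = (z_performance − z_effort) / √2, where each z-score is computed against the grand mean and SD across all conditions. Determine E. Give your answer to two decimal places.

-0.10

z_P − z_E = -0.792 − (-0.651) = -0.1410.
E = -0.1410 / √2 = -0.1410 / 1.41421 = -0.0997 ≈ -0.10.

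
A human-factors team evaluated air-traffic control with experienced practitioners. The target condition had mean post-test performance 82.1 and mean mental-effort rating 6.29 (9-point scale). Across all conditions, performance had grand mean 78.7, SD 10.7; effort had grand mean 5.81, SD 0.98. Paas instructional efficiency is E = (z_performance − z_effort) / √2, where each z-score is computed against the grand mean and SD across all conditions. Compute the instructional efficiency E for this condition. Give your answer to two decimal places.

-0.12

z_performance = (82.1 − 78.7) / 10.7 = 3.4000 / 10.7 = 0.3178.
z_effort = (6.29 − 5.81) / 0.98 = 0.4800 / 0.98 = 0.4898.
z_P − z_E = 0.3178 − 0.4898 = -0.1720.
E = -0.1720 / √2 = -0.1720 / 1.41421 = -0.1216 ≈ -0.12.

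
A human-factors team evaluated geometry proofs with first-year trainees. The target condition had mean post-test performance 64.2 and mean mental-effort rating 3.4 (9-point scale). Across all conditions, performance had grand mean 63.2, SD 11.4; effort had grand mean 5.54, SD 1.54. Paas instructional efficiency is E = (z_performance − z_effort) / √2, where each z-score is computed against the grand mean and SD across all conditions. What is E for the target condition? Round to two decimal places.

1.04

z_performance = (64.2 − 63.2) / 11.4 = 1.0000 / 11.4 = 0.0877.
z_effort = (3.4 − 5.54) / 1.54 = -2.1400 / 1.54 = -1.3896.
z_P − z_E = 0.0877 − (-1.3896) = 1.4773.
E = 1.4773 / √2 = 1.4773 / 1.41421 = 1.0446 ≈ 1.04.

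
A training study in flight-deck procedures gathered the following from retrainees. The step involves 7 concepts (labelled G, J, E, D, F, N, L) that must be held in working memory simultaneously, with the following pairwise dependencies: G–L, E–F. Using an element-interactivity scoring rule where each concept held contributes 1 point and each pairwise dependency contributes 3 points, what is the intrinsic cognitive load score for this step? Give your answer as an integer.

Count of concepts held simultaneously: 7.
Count of pairwise dependencies listed: 2.
Element contribution: 7 × 1 = 7.
Interaction contribution: 2 × 3 = 6.
Intrinsic load = 7 + 6 = 13.

13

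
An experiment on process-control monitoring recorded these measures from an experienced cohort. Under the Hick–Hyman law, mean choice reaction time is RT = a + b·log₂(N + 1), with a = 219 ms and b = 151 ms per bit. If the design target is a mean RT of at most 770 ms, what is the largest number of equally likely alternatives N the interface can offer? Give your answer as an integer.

11

Set 219 + 151·log₂(N + 1) ≤ 770.
log₂(N + 1) ≤ (770 − 219) / 151 = 3.6490.
N + 1 ≤ 2^3.6490 = 12.5446.
N ≤ 11.5446, so the largest integer N is 11.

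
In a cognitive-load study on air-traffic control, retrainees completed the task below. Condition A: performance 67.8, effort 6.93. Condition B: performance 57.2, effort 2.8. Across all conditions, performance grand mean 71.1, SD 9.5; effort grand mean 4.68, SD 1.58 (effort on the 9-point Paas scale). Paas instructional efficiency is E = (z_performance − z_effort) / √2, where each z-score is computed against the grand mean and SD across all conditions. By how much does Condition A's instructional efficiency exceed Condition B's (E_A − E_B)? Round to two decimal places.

-1.06

Condition A: z_P = (67.8 − 71.1)/9.5 = -0.3474; z_E = (6.93 − 4.68)/1.58 = 1.4241; E_A = (-0.3474 − 1.4241)/√2 = -1.2526.
Condition B: z_P = (57.2 − 71.1)/9.5 = -1.4632; z_E = (2.8 − 4.68)/1.58 = -1.1899; E_B = (-1.4632 − (-1.1899))/√2 = -0.1933.
E_A − E_B = -1.2526 − (-0.1933) = -1.0593 ≈ -1.06.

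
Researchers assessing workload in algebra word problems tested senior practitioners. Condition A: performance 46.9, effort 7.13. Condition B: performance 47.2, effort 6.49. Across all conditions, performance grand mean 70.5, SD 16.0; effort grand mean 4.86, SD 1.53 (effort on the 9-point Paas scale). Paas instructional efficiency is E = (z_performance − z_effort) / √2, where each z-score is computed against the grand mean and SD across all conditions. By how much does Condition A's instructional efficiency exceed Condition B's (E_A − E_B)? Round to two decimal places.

Condition A: z_P = (46.9 − 70.5)/16.0 = -1.4750; z_E = (7.13 − 4.86)/1.53 = 1.4837; E_A = (-1.4750 − 1.4837)/√2 = -2.0921.
Condition B: z_P = (47.2 − 70.5)/16.0 = -1.4562; z_E = (6.49 − 4.86)/1.53 = 1.0654; E_B = (-1.4562 − 1.0654)/√2 = -1.7830.
E_A − E_B = -2.0921 − (-1.7830) = -0.3091 ≈ -0.31.

-0.31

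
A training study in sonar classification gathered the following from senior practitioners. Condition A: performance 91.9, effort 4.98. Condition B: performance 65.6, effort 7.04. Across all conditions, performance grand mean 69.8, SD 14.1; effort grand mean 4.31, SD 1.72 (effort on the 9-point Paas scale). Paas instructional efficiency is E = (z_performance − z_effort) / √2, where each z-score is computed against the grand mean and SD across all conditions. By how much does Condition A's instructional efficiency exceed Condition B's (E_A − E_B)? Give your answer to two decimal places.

Condition A: z_P = (91.9 − 69.8)/14.1 = 1.5674; z_E = (4.98 − 4.31)/1.72 = 0.3895; E_A = (1.5674 − 0.3895)/√2 = 0.8329.
Condition B: z_P = (65.6 − 69.8)/14.1 = -0.2979; z_E = (7.04 − 4.31)/1.72 = 1.5872; E_B = (-0.2979 − 1.5872)/√2 = -1.3330.
E_A − E_B = 0.8329 − (-1.3330) = 2.1659 ≈ 2.17.

2.17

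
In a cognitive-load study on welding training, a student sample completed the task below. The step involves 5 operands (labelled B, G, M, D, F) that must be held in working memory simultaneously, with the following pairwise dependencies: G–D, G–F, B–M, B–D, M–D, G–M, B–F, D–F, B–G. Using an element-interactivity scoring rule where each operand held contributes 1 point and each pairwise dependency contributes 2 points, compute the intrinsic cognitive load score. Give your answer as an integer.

23

Count of operands held simultaneously: 5.
Count of pairwise dependencies listed: 9.
Element contribution: 5 × 1 = 5.
Interaction contribution: 9 × 2 = 18.
Intrinsic load = 5 + 18 = 23.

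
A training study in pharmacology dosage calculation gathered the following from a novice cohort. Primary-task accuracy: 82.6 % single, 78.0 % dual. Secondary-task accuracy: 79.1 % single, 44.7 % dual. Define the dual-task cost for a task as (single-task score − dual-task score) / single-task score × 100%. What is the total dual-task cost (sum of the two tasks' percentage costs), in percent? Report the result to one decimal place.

49.1

Primary cost = (82.6 − 78.0) / 82.6 × 100% = 5.5690%.
Secondary cost = (79.1 − 44.7) / 79.1 × 100% = 43.4893%.
Total = 5.5690% + 43.4893% = 49.0583% ≈ 49.1%.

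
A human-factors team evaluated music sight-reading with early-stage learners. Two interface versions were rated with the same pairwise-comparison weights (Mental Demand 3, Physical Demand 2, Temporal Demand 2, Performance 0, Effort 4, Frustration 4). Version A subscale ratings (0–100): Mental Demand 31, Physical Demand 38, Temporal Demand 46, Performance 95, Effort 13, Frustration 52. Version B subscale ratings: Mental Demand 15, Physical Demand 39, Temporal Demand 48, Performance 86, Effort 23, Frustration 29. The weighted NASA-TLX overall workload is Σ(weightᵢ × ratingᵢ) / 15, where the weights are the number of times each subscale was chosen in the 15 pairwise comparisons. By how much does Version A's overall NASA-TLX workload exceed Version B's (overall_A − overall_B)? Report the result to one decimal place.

Version A weighted sum = 3·31 + 2·38 + 2·46 + 0·95 + 4·13 + 4·52 = 93 + 76 + 92 + 0 + 52 + 208 = 521; overall_A = 521/15 = 34.7333.
Version B weighted sum = 3·15 + 2·39 + 2·48 + 0·86 + 4·23 + 4·29 = 45 + 78 + 96 + 0 + 92 + 116 = 427; overall_B = 427/15 = 28.4667.
Difference = 34.7333 − 28.4667 = 6.2666 ≈ 6.3.

6.3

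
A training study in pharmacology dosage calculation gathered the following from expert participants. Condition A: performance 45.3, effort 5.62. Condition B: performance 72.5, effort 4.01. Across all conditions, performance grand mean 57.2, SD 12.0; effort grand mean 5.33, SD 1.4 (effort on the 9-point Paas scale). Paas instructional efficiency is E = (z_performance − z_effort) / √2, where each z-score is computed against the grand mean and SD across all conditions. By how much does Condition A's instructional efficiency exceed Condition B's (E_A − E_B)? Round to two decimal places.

-2.42

Condition A: z_P = (45.3 − 57.2)/12.0 = -0.9917; z_E = (5.62 − 5.33)/1.4 = 0.2071; E_A = (-0.9917 − 0.2071)/√2 = -0.8477.
Condition B: z_P = (72.5 − 57.2)/12.0 = 1.2750; z_E = (4.01 − 5.33)/1.4 = -0.9429; E_B = (1.2750 − (-0.9429))/√2 = 1.5683.
E_A − E_B = -0.8477 − 1.5683 = -2.4160 ≈ -2.42.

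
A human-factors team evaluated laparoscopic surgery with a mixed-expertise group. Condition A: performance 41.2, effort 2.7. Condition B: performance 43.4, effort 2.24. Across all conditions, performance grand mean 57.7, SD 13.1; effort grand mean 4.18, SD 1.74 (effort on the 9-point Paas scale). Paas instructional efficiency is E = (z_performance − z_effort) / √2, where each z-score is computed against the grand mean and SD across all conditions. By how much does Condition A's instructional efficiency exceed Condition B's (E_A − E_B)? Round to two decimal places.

Condition A: z_P = (41.2 − 57.7)/13.1 = -1.2595; z_E = (2.7 − 4.18)/1.74 = -0.8506; E_A = (-1.2595 − (-0.8506))/√2 = -0.2891.
Condition B: z_P = (43.4 − 57.7)/13.1 = -1.0916; z_E = (2.24 − 4.18)/1.74 = -1.1149; E_B = (-1.0916 − (-1.1149))/√2 = 0.0165.
E_A − E_B = -0.2891 − 0.0165 = -0.3056 ≈ -0.31.

-0.31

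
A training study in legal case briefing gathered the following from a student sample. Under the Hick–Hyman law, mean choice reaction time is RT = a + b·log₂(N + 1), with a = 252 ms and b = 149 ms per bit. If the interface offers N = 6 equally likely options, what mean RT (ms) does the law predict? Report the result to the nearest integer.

log₂(6 + 1) = log₂(7) = 2.8074.
RT = 252 + 149 × 2.8074 = 252 + 418.3026 = 670.3026 ms.
≈ 670 ms.

670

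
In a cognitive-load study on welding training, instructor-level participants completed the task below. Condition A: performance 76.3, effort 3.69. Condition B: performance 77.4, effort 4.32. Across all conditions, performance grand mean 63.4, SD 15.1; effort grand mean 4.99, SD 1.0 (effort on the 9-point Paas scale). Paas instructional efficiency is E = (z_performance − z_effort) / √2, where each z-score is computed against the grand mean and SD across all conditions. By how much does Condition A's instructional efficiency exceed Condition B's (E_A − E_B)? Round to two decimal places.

0.39

Condition A: z_P = (76.3 − 63.4)/15.1 = 0.8543; z_E = (3.69 − 4.99)/1.0 = -1.3000; E_A = (0.8543 − (-1.3000))/√2 = 1.5233.
Condition B: z_P = (77.4 − 63.4)/15.1 = 0.9272; z_E = (4.32 − 4.99)/1.0 = -0.6700; E_B = (0.9272 − (-0.6700))/√2 = 1.1294.
E_A − E_B = 1.5233 − 1.1294 = 0.3939 ≈ 0.39.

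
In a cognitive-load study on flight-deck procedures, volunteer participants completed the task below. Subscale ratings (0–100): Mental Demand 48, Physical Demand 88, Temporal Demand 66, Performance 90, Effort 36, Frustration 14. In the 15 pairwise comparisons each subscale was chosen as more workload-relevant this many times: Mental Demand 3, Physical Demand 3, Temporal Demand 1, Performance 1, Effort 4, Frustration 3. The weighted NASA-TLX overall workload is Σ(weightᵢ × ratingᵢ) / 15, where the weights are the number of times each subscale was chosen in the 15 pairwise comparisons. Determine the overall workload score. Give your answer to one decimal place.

The tallies are the weights (they sum to 15).
Weighted sum = 3·48 + 3·88 + 1·66 + 1·90 + 4·36 + 3·14
            = 144 + 264 + 66 + 90 + 144 + 42 = 750.
Overall workload = 750 / 15 = 50.0000 ≈ 50.0.

50.0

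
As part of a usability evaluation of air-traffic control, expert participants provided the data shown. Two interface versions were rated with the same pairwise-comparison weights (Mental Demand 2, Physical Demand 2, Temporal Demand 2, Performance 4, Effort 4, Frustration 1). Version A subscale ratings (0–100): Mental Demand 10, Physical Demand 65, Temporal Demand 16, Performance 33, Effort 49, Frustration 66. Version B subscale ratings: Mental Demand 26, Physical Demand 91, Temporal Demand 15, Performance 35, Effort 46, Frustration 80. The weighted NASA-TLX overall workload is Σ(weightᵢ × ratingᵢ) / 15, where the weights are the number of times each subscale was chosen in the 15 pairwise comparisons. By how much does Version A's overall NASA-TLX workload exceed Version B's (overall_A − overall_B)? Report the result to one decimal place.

Version A weighted sum = 2·10 + 2·65 + 2·16 + 4·33 + 4·49 + 1·66 = 20 + 130 + 32 + 132 + 196 + 66 = 576; overall_A = 576/15 = 38.4000.
Version B weighted sum = 2·26 + 2·91 + 2·15 + 4·35 + 4·46 + 1·80 = 52 + 182 + 30 + 140 + 184 + 80 = 668; overall_B = 668/15 = 44.5333.
Difference = 38.4000 − 44.5333 = -6.1333 ≈ -6.1.

-6.1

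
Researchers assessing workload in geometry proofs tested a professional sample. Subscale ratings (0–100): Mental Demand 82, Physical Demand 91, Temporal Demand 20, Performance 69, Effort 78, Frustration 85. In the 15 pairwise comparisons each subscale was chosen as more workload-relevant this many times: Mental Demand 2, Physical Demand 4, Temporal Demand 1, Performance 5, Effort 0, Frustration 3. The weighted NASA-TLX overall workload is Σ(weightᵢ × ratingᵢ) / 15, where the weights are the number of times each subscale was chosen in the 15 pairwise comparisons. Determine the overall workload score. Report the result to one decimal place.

The tallies are the weights (they sum to 15).
Weighted sum = 2·82 + 4·91 + 1·20 + 5·69 + 0·78 + 3·85
            = 164 + 364 + 20 + 345 + 0 + 255 = 1148.
Overall workload = 1148 / 15 = 76.5333 ≈ 76.5.

76.5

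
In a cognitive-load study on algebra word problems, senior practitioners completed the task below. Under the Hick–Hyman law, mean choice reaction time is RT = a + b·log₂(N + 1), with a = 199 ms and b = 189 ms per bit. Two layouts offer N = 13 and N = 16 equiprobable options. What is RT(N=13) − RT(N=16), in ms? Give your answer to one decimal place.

-52.9

RT(13) = 199 + 189·log₂(14) = 199 + 189·3.8074 = 918.5986 ms.
RT(16) = 199 + 189·log₂(17) = 199 + 189·4.0875 = 971.5375 ms.
Difference = 918.5986 − 971.5375 = -52.9389 ≈ -52.9 ms.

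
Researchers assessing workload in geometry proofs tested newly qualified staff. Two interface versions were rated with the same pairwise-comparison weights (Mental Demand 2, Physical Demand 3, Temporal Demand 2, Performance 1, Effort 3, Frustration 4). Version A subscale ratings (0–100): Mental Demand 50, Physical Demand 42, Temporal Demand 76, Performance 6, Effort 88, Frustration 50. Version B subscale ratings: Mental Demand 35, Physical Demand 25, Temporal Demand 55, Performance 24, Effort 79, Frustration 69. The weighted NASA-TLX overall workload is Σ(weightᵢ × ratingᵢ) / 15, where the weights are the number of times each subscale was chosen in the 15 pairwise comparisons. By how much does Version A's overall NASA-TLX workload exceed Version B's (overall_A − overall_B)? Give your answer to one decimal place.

Version A weighted sum = 2·50 + 3·42 + 2·76 + 1·6 + 3·88 + 4·50 = 100 + 126 + 152 + 6 + 264 + 200 = 848; overall_A = 848/15 = 56.5333.
Version B weighted sum = 2·35 + 3·25 + 2·55 + 1·24 + 3·79 + 4·69 = 70 + 75 + 110 + 24 + 237 + 276 = 792; overall_B = 792/15 = 52.8000.
Difference = 56.5333 − 52.8000 = 3.7333 ≈ 3.7.

3.7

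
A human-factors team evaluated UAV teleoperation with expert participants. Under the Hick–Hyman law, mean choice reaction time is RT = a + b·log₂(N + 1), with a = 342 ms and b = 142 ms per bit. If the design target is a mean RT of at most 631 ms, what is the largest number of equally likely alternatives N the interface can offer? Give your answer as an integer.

Set 342 + 142·log₂(N + 1) ≤ 631.
log₂(N + 1) ≤ (631 − 342) / 142 = 2.0352.
N + 1 ≤ 2^2.0352 = 4.0988.
N ≤ 3.0988, so the largest integer N is 3.

3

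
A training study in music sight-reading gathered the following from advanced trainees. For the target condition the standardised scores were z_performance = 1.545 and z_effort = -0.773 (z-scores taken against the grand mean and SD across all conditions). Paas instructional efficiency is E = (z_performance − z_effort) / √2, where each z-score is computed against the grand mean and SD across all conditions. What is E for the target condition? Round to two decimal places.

z_P − z_E = 1.545 − (-0.773) = 2.3180.
E = 2.3180 / √2 = 2.3180 / 1.41421 = 1.6391 ≈ 1.64.

1.64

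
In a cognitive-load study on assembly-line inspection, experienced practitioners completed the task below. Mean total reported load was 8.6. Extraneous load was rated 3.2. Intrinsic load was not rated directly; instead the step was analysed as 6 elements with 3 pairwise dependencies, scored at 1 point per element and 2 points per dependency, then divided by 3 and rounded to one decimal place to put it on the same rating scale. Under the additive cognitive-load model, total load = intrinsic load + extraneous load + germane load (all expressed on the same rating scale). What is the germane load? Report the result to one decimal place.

1.4

Intrinsic (element-interactivity): (6 × 1 + 3 × 2) / 3 = 12 / 3 = 4.0000 → 4.0.
germane load = total − intrinsic − extraneous
             = 8.6 − 4.0 − 3.2 = 1.4.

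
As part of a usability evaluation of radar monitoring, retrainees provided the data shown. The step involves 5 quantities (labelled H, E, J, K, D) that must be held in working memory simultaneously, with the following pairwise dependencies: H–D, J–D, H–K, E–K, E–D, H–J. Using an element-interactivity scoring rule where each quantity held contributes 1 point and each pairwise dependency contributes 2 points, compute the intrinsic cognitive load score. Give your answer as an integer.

17

Count of quantities held simultaneously: 5.
Count of pairwise dependencies listed: 6.
Element contribution: 5 × 1 = 5.
Interaction contribution: 6 × 2 = 12.
Intrinsic load = 5 + 12 = 17.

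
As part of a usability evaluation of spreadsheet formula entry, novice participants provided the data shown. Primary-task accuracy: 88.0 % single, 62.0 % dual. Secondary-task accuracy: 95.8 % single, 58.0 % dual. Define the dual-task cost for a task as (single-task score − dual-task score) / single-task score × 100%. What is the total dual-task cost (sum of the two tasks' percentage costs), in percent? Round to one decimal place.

69.0

Primary cost = (88.0 − 62.0) / 88.0 × 100% = 29.5455%.
Secondary cost = (95.8 − 58.0) / 95.8 × 100% = 39.4572%.
Total = 29.5455% + 39.4572% = 69.0027% ≈ 69.0%.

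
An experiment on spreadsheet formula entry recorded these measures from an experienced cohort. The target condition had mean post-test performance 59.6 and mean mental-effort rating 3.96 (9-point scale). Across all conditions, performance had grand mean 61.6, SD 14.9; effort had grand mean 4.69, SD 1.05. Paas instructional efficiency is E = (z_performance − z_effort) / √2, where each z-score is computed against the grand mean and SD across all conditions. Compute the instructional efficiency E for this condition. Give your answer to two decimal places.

0.40

z_performance = (59.6 − 61.6) / 14.9 = -2.0000 / 14.9 = -0.1342.
z_effort = (3.96 − 4.69) / 1.05 = -0.7300 / 1.05 = -0.6952.
z_P − z_E = -0.1342 − (-0.6952) = 0.5610.
E = 0.5610 / √2 = 0.5610 / 1.41421 = 0.3967 ≈ 0.40.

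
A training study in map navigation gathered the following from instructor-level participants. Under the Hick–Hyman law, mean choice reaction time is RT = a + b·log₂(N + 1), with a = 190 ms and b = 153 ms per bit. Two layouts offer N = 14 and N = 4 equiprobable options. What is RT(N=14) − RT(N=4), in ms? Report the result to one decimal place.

RT(14) = 190 + 153·log₂(15) = 190 + 153·3.9069 = 787.7557 ms.
RT(4) = 190 + 153·log₂(5) = 190 + 153·2.3219 = 545.2507 ms.
Difference = 787.7557 − 545.2507 = 242.5050 ≈ 242.5 ms.

242.5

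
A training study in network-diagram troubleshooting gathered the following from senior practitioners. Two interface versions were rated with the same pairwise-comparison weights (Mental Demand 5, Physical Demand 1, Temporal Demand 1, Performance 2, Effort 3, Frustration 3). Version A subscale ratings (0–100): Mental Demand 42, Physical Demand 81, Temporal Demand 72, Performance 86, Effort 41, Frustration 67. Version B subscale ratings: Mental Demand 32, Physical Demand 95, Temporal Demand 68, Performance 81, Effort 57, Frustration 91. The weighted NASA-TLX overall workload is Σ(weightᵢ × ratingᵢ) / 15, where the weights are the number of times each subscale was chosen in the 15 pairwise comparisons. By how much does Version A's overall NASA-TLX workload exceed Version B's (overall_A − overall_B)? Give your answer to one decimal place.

Version A weighted sum = 5·42 + 1·81 + 1·72 + 2·86 + 3·41 + 3·67 = 210 + 81 + 72 + 172 + 123 + 201 = 859; overall_A = 859/15 = 57.2667.
Version B weighted sum = 5·32 + 1·95 + 1·68 + 2·81 + 3·57 + 3·91 = 160 + 95 + 68 + 162 + 171 + 273 = 929; overall_B = 929/15 = 61.9333.
Difference = 57.2667 − 61.9333 = -4.6666 ≈ -4.7.

-4.7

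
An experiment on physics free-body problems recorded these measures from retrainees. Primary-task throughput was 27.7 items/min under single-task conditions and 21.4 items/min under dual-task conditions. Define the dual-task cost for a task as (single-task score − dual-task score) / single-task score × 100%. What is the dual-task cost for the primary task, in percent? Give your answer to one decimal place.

Cost = (27.7 − 21.4) / 27.7 × 100%
     = 6.3000 / 27.7 × 100% = 22.7437%.
≈ 22.7%.

22.7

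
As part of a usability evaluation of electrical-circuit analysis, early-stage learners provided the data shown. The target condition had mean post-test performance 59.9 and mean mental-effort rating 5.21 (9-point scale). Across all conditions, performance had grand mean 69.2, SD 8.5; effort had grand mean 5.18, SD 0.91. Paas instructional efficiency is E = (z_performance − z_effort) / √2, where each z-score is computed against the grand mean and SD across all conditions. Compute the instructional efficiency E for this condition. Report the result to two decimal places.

z_performance = (59.9 − 69.2) / 8.5 = -9.3000 / 8.5 = -1.0941.
z_effort = (5.21 − 5.18) / 0.91 = 0.0300 / 0.91 = 0.0330.
z_P − z_E = -1.0941 − 0.0330 = -1.1271.
E = -1.1271 / √2 = -1.1271 / 1.41421 = -0.7970 ≈ -0.80.

-0.80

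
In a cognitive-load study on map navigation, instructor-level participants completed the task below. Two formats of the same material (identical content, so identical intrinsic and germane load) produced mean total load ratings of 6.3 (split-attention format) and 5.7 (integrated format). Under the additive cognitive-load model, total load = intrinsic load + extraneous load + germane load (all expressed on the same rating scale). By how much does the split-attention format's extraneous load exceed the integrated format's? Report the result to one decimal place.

Intrinsic and germane load are equal across formats, so the difference in total load equals the difference in extraneous load.
Extraneous-load difference = 6.3 − 5.7 = 0.6.

0.6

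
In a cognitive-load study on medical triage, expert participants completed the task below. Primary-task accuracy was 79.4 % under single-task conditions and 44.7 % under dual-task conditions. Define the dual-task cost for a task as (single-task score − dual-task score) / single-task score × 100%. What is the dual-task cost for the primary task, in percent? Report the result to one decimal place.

Cost = (79.4 − 44.7) / 79.4 × 100%
     = 34.7000 / 79.4 × 100% = 43.7028%.
≈ 43.7%.

43.7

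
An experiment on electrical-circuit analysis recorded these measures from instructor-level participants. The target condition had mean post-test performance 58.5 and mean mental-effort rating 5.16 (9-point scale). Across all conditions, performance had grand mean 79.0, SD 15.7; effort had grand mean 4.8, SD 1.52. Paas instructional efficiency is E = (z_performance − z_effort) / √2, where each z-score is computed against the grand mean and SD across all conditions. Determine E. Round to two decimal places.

z_performance = (58.5 − 79.0) / 15.7 = -20.5000 / 15.7 = -1.3057.
z_effort = (5.16 − 4.8) / 1.52 = 0.3600 / 1.52 = 0.2368.
z_P − z_E = -1.3057 − 0.2368 = -1.5425.
E = -1.5425 / √2 = -1.5425 / 1.41421 = -1.0907 ≈ -1.09.

-1.09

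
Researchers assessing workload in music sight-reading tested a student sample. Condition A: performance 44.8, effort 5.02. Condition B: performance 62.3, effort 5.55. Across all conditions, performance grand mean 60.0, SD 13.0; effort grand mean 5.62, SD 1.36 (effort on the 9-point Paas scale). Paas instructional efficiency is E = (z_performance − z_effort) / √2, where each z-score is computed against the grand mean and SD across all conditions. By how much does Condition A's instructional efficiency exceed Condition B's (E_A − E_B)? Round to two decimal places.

Condition A: z_P = (44.8 − 60.0)/13.0 = -1.1692; z_E = (5.02 − 5.62)/1.36 = -0.4412; E_A = (-1.1692 − (-0.4412))/√2 = -0.5148.
Condition B: z_P = (62.3 − 60.0)/13.0 = 0.1769; z_E = (5.55 − 5.62)/1.36 = -0.0515; E_B = (0.1769 − (-0.0515))/√2 = 0.1615.
E_A − E_B = -0.5148 − 0.1615 = -0.6763 ≈ -0.68.

-0.68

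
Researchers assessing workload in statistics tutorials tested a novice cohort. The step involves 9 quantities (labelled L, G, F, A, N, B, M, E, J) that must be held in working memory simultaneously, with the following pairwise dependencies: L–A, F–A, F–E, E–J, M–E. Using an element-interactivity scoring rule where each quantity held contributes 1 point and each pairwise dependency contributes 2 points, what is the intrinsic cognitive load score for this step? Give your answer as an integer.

19

Count of quantities held simultaneously: 9.
Count of pairwise dependencies listed: 5.
Element contribution: 9 × 1 = 9.
Interaction contribution: 5 × 2 = 10.
Intrinsic load = 9 + 10 = 19.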